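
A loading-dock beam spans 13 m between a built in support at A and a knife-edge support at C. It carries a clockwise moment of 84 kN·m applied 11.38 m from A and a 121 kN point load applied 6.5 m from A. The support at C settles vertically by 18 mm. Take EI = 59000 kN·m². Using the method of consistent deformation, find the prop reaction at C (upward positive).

Take the reaction at C as the redundant and release it; the primary structure is a cantilever fixed at A.
Downward deflection at the released point C due to the loads:
  clockwise couple 84 at a = 11.38: M₀a(2L − a)/(2EI) = 6988/EI
  point load 121 at a = 6.5: Pa²(3L − a)/(6EI) = 27691/EI
  δ_0 = 34679/EI
Tip deflection under a unit load at C: L³/(3EI) = 732.3/EI.
With EI = 59000 kN·m²: δ_0 = 0.58778 m and δ_{CC} = 0.012412 m/kN.
Compatibility — the beam at C must follow the support down by 0.018 m: δ_0 − R_C·δ_{CC} = 0.018, so R_C = (0.58778 − 0.018)/0.012412 = 45.9 kN.

R_C = 45.9 kN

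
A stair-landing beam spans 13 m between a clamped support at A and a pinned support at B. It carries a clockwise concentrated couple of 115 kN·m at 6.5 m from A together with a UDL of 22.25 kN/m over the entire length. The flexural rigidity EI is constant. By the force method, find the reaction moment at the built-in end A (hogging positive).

M_A = 455.7 kN·m

Release the roller at B. Primary structure: cantilever fixed at A.
Deflection at B on the released cantilever, summing each load's contribution:
  clockwise couple 115 at a = 6.5: M₀a(2L − a)/(2EI) = 7288/EI
  UDL 22.25: wL⁴/(8EI) = 79435/EI
  δ_0 = 86723/EI
Tip deflection under a unit load at B: L³/(3EI) = 732.3/EI.
The prop prevents deflection at B: R_B = δ_0/δ_{BB} = 86723/732.3 = 118.4 kN.
Moment equilibrium about A: M_A = Σ(load moments about A) − R_B·L = 1995 − 118.4×13 = 455.7 kN·m.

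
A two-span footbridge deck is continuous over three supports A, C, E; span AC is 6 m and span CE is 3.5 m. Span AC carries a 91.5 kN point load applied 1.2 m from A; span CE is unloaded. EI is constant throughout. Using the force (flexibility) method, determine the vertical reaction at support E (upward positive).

R_E = -9.51 kN

Release continuity at C by inserting a hinge; the redundant is the internal moment M_C. The primary structure is two simply-supported spans AC and CE.
Discontinuity in slope at C on the released structure — sum the simple-span end rotations:
  span AC: point load 91.5 at a = 1.2: Pab(L + a)/(6LEI) = 105.4/EI
  relative rotation θ_0 = (105.4 + 0)/EI = 105.4/EI
A unit hogging moment at C produces rotation L₁/(3EI) + L₂/(3EI) = 3.167/EI.
Slope continuity at C: θ_0 = M_C·3.167/EI, so M_C = 105.4/3.167 = 33.29 kN·m (hogging).
Span CE, ΣM about E: R_C^{CE}·3.5 = 0 + 33.29, so R_C^{CE} = 9.51 kN and R_E = 0 − 9.51 = -9.51 kN.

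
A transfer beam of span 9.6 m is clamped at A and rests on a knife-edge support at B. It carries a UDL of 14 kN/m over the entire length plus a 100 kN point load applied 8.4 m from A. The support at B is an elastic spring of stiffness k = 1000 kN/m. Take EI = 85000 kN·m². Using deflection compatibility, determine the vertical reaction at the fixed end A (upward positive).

Release the roller at B. Primary structure: cantilever fixed at A.
Free-end deflection of the primary structure under the applied loading (downward +):
  UDL 14: wL⁴/(8EI) = 14864/EI
  point load 100 at a = 8.4: Pa²(3L − a)/(6EI) = 23990/EI
  δ_0 = 38854/EI
Tip deflection under a unit load at B: L³/(3EI) = 294.9/EI.
With EI = 85000 kN·m²: δ_0 = 0.45711 m and δ_{BB} = 0.00347 m/kN.
Compatibility — the spring shortens by R_B/k under the reaction it provides: δ_0 − R_B·δ_{BB} = R_B/k. With 1/k = 0.001 m/kN, R_B = δ_0 / (δ_{BB} + 1/k) = 0.45711 / (0.00347 + 0.001) = 102.3 kN.
Vertical equilibrium: R_A = ΣP − R_B = 234.4 − 102.3 = 132.1 kN.

R_A = 132.1 kN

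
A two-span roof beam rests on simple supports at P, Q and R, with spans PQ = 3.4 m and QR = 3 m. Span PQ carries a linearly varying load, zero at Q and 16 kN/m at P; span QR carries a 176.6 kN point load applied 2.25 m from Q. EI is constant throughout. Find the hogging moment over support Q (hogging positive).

Insert a hinge at Q; M_Q is the redundant, and each span becomes simply supported.
Rotations at Q on the released spans (each span's end-slope, ×1/EI):
  span PQ: triangular load, peak 16: 7w₀L³/(360EI) = 12.23/EI
  span QR: point load 176.6 at a = 2.25: Pab(L + b)/(6LEI) = 62.09/EI
  relative rotation θ_0 = (12.23 + 62.09)/EI = 74.31/EI
A unit hogging moment at Q produces rotation L₁/(3EI) + L₂/(3EI) = 2.133/EI.
Compatibility: M_Q·(L₁+L₂)/(3EI) = θ_0, giving M_Q = 34.83 kN·m (hogging).

M_Q = 34.83 kN·m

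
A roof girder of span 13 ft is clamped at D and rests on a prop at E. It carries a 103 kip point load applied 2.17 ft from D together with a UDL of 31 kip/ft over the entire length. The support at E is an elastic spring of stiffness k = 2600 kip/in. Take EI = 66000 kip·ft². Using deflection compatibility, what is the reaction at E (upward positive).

R_E = 154.7 kip

Remove the prop at E; the released (primary) structure is a cantilever built in at D.
Free-end deflection of the primary structure under the applied loading (downward +):
  point load 103 at a = 2.17: Pa²(3L − a)/(6EI) = 2977/EI
  UDL 31: wL⁴/(8EI) = 110674/EI
  δ_0 = 113651/EI
Tip deflection under a unit load at E: L³/(3EI) = 732.3/EI.
With EI = 66000 kip·ft²: δ_0 = 1.722 ft and δ_{EE} = 0.011096 ft/kip.
Compatibility — the spring shortens by R_E/k under the reaction it provides: δ_0 − R_E·δ_{EE} = R_E/k. With 1/k = 1/(2600×12) ft/kip = 0.000032 ft/kip, R_E = δ_0 / (δ_{EE} + 1/k) = 1.722 / (0.011096 + 0.000032) = 154.7 kip.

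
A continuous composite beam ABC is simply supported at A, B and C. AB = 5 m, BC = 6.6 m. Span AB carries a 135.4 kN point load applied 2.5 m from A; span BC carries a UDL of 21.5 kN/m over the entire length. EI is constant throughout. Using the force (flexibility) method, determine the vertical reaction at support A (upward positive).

R_A = 43.44 kN

Release continuity at B by inserting a hinge; the redundant is the internal moment M_B. The primary structure is two simply-supported spans AB and BC.
End slopes at the hinge B, treating each span as simply supported:
  span AB: point load 135.4 at a = 2.5: Pab(L + a)/(6LEI) = 211.6/EI
  span BC: UDL 21.5: wL³/(24EI) = 257.5/EI
  relative rotation θ_0 = (211.6 + 257.5)/EI = 469.1/EI
A unit hogging moment at B produces rotation L₁/(3EI) + L₂/(3EI) = 3.867/EI.
Compatibility: M_B·(L₁+L₂)/(3EI) = θ_0, giving M_B = 121.3 kN·m (hogging).
Span AB, ΣM about A with M_B applied at B: R_B^{AB}·5 = 338.5 + 121.3, so R_B^{AB} = 91.96 kN and R_A = 135.4 − 91.96 = 43.44 kN.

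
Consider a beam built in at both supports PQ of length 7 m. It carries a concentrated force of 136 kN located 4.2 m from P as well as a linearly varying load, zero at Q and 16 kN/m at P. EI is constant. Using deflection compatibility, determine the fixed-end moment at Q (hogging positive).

M_Q = 163.2 kN·m

Take the two fixed-end moments M_P, M_Q as redundants; the released structure is the simple span PQ.
On the primary (simply-supported) span, the end slopes from the loading are:
  at P: point load 136 at a = 4.2: Pab(L + b)/(6LEI) = 373.2/EI
  at Q: point load 136 at a = 4.2: Pab(L + a)/(6LEI) = 426.5/EI
  at P: triangular load, peak 16: w₀L³/(45EI) = 122/EI
  at Q: triangular load, peak 16: 7w₀L³/(360EI) = 106.7/EI
  θ_P0 = 495.1/EI,  θ_Q0 = 533.2/EI
Flexibility coefficients: a unit moment at one end gives L/(3EI) there and L/(6EI) at the far end, so f₁₁ = f₂₂ = 2.333/EI and f₁₂ = f₂₁ = 1.167/EI.
Compatibility — zero rotation at each built-in end:
  2.333 M_P + 1.167 M_Q = 495.1
  1.167 M_P + 2.333 M_Q = 533.2
Solving the pair gives M_P = 130.6 kN·m and M_Q = 163.2 kN·m (hogging).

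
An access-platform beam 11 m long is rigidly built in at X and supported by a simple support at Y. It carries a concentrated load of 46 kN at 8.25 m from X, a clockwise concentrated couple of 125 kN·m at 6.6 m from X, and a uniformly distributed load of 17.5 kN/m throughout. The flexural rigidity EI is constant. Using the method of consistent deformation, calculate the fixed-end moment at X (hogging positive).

M_X = 291.5 kN·m

Take the reaction at Y as the redundant and release it; the primary structure is a cantilever fixed at X.
Primary-structure tip deflection at Y by superposition:
  point load 46 at a = 8.25: Pa²(3L − a)/(6EI) = 12915/EI
  clockwise couple 125 at a = 6.6: M₀a(2L − a)/(2EI) = 6352/EI
  UDL 17.5: wL⁴/(8EI) = 32027/EI
  δ_0 = 51295/EI
Flexibility coefficient — unit upward force at Y: δ_{YY} = L³/(3EI) = 443.7/EI.
Compatibility at Y: δ_0 − R_Y·δ_{YY} = 0, so R_Y = 51295/443.7 = 115.6 kN.
Moment equilibrium about X: M_X = Σ(load moments about X) − R_Y·L = 1563 − 115.6×11 = 291.5 kN·m.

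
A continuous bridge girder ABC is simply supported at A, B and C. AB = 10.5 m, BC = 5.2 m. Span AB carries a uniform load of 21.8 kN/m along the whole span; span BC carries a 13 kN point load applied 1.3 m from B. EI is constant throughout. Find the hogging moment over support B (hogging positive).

Insert a hinge at B; M_B is the redundant, and each span becomes simply supported.
Discontinuity in slope at B on the released structure — sum the simple-span end rotations:
  span AB: UDL 21.8: wL³/(24EI) = 1052/EI
  span BC: point load 13 at a = 1.3: Pab(L + b)/(6LEI) = 19.22/EI
  relative rotation θ_0 = (1052 + 19.22)/EI = 1071/EI
A unit hogging moment at B produces rotation L₁/(3EI) + L₂/(3EI) = 5.233/EI.
Slope continuity at B: θ_0 = M_B·5.233/EI, so M_B = 1071/5.233 = 204.6 kN·m (hogging).

M_B = 204.6 kN·m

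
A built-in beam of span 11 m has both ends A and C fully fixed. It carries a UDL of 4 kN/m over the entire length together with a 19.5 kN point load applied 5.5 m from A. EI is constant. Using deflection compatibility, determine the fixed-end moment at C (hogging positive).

Take the two fixed-end moments M_A, M_C as redundants; the released structure is the simple span AC.
Simple-span end rotations at A and C under the given loads:
  at A: UDL 4: wL³/(24EI) = 221.8/EI
  at C: UDL 4: wL³/(24EI) = 221.8/EI
  at A: point load 19.5 at a = 5.5: Pab(L + b)/(6LEI) = 147.5/EI
  at C: point load 19.5 at a = 5.5: Pab(L + a)/(6LEI) = 147.5/EI
  θ_A0 = 369.3/EI,  θ_C0 = 369.3/EI
Flexibility coefficients: a unit moment at one end gives L/(3EI) there and L/(6EI) at the far end, so f₁₁ = f₂₂ = 3.667/EI and f₁₂ = f₂₁ = 1.833/EI.
Compatibility — zero rotation at each built-in end:
  3.667 M_A + 1.833 M_C = 369.3
  1.833 M_A + 3.667 M_C = 369.3
Solving the pair gives M_A = 67.15 kN·m and M_C = 67.15 kN·m (hogging).

M_C = 67.15 kN·m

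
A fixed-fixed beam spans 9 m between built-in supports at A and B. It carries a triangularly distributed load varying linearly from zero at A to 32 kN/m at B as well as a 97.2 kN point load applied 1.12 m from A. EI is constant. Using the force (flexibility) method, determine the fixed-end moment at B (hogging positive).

M_B = 141.5 kN·m

Take the two fixed-end moments M_A, M_B as redundants; the released structure is the simple span AB.
End rotations of the released simple span under the applied load (×1/EI):
  at A: triangular load, peak 32: 7w₀L³/(360EI) = 453.6/EI
  at B: triangular load, peak 32: w₀L³/(45EI) = 518.4/EI
  at A: point load 97.2 at a = 1.12: Pab(L + b)/(6LEI) = 268.2/EI
  at B: point load 97.2 at a = 1.12: Pab(L + a)/(6LEI) = 160.8/EI
  θ_A0 = 721.8/EI,  θ_B0 = 679.2/EI
Flexibility coefficients: a unit moment at one end gives L/(3EI) there and L/(6EI) at the far end, so f₁₁ = f₂₂ = 3/EI and f₁₂ = f₂₁ = 1.5/EI.
Compatibility — zero rotation at each built-in end:
  3 M_A + 1.5 M_B = 721.8
  1.5 M_A + 3 M_B = 679.2
Solving the pair gives M_A = 169.9 kN·m and M_B = 141.5 kN·m (hogging).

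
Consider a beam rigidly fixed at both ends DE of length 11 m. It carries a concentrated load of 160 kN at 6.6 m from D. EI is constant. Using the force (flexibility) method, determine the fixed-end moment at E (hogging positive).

M_E = 253.4 kN·m

Take the two fixed-end moments M_D, M_E as redundants; the released structure is the simple span DE.
End rotations of the released simple span under the applied load (×1/EI):
  at D: point load 160 at a = 6.6: Pab(L + b)/(6LEI) = 1084/EI
  at E: point load 160 at a = 6.6: Pab(L + a)/(6LEI) = 1239/EI
  θ_D0 = 1084/EI,  θ_E0 = 1239/EI
Flexibility coefficients: a unit moment at one end gives L/(3EI) there and L/(6EI) at the far end, so f₁₁ = f₂₂ = 3.667/EI and f₁₂ = f₂₁ = 1.833/EI.
Compatibility — zero rotation at each built-in end:
  3.667 M_D + 1.833 M_E = 1084
  1.833 M_D + 3.667 M_E = 1239
Solving the pair gives M_D = 169 kN·m and M_E = 253.4 kN·m (hogging).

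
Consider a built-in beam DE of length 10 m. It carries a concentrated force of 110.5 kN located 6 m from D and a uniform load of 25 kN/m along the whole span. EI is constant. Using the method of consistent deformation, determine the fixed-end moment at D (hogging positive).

Release both end moments; the primary structure is a simply-supported span DE with redundants M_D and M_E.
Simple-span end rotations at D and E under the given loads:
  at D: point load 110.5 at a = 6: Pab(L + b)/(6LEI) = 618.8/EI
  at E: point load 110.5 at a = 6: Pab(L + a)/(6LEI) = 707.2/EI
  at D: UDL 25: wL³/(24EI) = 1042/EI
  at E: UDL 25: wL³/(24EI) = 1042/EI
  θ_D0 = 1660/EI,  θ_E0 = 1749/EI
Flexibility coefficients: a unit moment at one end gives L/(3EI) there and L/(6EI) at the far end, so f₁₁ = f₂₂ = 3.333/EI and f₁₂ = f₂₁ = 1.667/EI.
Compatibility — zero rotation at each built-in end:
  3.333 M_D + 1.667 M_E = 1660
  1.667 M_D + 3.333 M_E = 1749
Solving the pair gives M_D = 314.4 kN·m and M_E = 367.5 kN·m (hogging).

M_D = 314.4 kN·m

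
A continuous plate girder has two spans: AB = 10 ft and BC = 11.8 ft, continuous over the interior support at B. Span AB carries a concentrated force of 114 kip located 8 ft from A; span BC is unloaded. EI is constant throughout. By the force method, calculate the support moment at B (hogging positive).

Take M_B as the redundant. Released structure: two simple spans AB and BC with a hinge at B.
End slopes at the hinge B, treating each span as simply supported:
  span AB: point load 114 at a = 8: Pab(L + a)/(6LEI) = 547.2/EI
  relative rotation θ_0 = (547.2 + 0)/EI = 547.2/EI
A unit hogging moment at B produces rotation L₁/(3EI) + L₂/(3EI) = 7.267/EI.
Slope continuity at B: θ_0 = M_B·7.267/EI, so M_B = 547.2/7.267 = 75.3 kip·ft (hogging).

M_B = 75.3 kip·ft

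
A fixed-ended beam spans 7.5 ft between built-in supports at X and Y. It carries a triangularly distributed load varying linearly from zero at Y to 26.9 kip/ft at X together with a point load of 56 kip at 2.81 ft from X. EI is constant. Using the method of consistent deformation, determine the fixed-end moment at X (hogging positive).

Take the two fixed-end moments M_X, M_Y as redundants; the released structure is the simple span XY.
On the primary (simply-supported) span, the end slopes from the loading are:
  at X: triangular load, peak 26.9: w₀L³/(45EI) = 252.2/EI
  at Y: triangular load, peak 26.9: 7w₀L³/(360EI) = 220.7/EI
  at X: point load 56 at a = 2.81: Pab(L + b)/(6LEI) = 199.9/EI
  at Y: point load 56 at a = 2.81: Pab(L + a)/(6LEI) = 169.1/EI
  θ_X0 = 452.1/EI,  θ_Y0 = 389.8/EI
Flexibility coefficients: a unit moment at one end gives L/(3EI) there and L/(6EI) at the far end, so f₁₁ = f₂₂ = 2.5/EI and f₁₂ = f₂₁ = 1.25/EI.
Compatibility — zero rotation at each built-in end:
  2.5 M_X + 1.25 M_Y = 452.1
  1.25 M_X + 2.5 M_Y = 389.8
Solving the pair gives M_X = 137.2 kip·ft and M_Y = 87.31 kip·ft (hogging).

M_X = 137.2 kip·ft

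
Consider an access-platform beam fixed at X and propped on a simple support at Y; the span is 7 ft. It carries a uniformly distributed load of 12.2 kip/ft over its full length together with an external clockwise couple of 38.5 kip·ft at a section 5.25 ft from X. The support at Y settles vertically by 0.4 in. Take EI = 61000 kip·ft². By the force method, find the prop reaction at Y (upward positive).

Release the roller at Y. Primary structure: cantilever fixed at X.
Downward deflection at the released point Y due to the loads:
  UDL 12.2: wL⁴/(8EI) = 3662/EI
  clockwise couple 38.5 at a = 5.25: M₀a(2L − a)/(2EI) = 884.3/EI
  δ_0 = 4546/EI
Flexibility coefficient — unit upward force at Y: δ_{YY} = L³/(3EI) = 114.3/EI.
With EI = 61000 kip·ft²: δ_0 = 0.074522 ft and δ_{YY} = 0.001874 ft/kip.
Compatibility — the beam at Y must follow the support down by 0.03333 ft: δ_0 − R_Y·δ_{YY} = 0.03333, so R_Y = (0.074522 − 0.03333)/0.001874 = 21.98 kip.

R_Y = 21.98 kip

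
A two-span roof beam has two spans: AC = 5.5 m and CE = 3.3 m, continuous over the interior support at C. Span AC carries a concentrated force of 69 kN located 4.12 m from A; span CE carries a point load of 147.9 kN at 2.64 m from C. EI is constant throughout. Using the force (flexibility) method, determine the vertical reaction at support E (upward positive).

R_E = 101.2 kN

Release continuity at C by inserting a hinge; the redundant is the internal moment M_C. The primary structure is two simply-supported spans AC and CE.
Discontinuity in slope at C on the released structure — sum the simple-span end rotations:
  span AC: point load 69 at a = 4.12: Pab(L + a)/(6LEI) = 114.4/EI
  span CE: point load 147.9 at a = 2.64: Pab(L + b)/(6LEI) = 51.54/EI
  relative rotation θ_0 = (114.4 + 51.54)/EI = 165.9/EI
A unit hogging moment at C produces rotation L₁/(3EI) + L₂/(3EI) = 2.933/EI.
Compatibility: M_C·(L₁+L₂)/(3EI) = θ_0, giving M_C = 56.56 kN·m (hogging).
Span CE, ΣM about E: R_C^{CE}·3.3 = 97.61 + 56.56, so R_C^{CE} = 46.72 kN and R_E = 147.9 − 46.72 = 101.2 kN.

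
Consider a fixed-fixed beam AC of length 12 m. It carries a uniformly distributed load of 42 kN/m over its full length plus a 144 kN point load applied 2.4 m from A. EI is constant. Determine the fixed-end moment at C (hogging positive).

M_C = 559.3 kN·m

Release both end moments; the primary structure is a simply-supported span AC with redundants M_A and M_C.
Simple-span end rotations at A and C under the given loads:
  at A: UDL 42: wL³/(24EI) = 3024/EI
  at C: UDL 42: wL³/(24EI) = 3024/EI
  at A: point load 144 at a = 2.4: Pab(L + b)/(6LEI) = 995.3/EI
  at C: point load 144 at a = 2.4: Pab(L + a)/(6LEI) = 663.6/EI
  θ_A0 = 4019/EI,  θ_C0 = 3688/EI
Flexibility coefficients: a unit moment at one end gives L/(3EI) there and L/(6EI) at the far end, so f₁₁ = f₂₂ = 4/EI and f₁₂ = f₂₁ = 2/EI.
Compatibility — zero rotation at each built-in end:
  4 M_A + 2 M_C = 4019
  2 M_A + 4 M_C = 3688
Solving the pair gives M_A = 725.2 kN·m and M_C = 559.3 kN·m (hogging).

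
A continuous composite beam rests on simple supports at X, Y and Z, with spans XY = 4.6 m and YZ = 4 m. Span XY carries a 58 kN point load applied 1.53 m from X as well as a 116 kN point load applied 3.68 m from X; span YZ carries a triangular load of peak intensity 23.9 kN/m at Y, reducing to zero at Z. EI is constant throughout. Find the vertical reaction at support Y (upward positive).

Insert a hinge at Y; M_Y is the redundant, and each span becomes simply supported.
Discontinuity in slope at Y on the released structure — sum the simple-span end rotations:
  span XY: point load 58 at a = 1.53: Pab(L + a)/(6LEI) = 60.51/EI
  span XY: point load 116 at a = 3.68: Pab(L + a)/(6LEI) = 117.8/EI
  span YZ: triangular load, peak 23.9: w₀L³/(45EI) = 33.99/EI
  relative rotation θ_0 = (178.3 + 33.99)/EI = 212.3/EI
A unit hogging moment at Y produces rotation L₁/(3EI) + L₂/(3EI) = 2.867/EI.
Compatibility: M_Y·(L₁+L₂)/(3EI) = θ_0, giving M_Y = 74.06 kN·m (hogging).
Span XY, ΣM about X with M_Y applied at Y: R_Y^{XY}·4.6 = 515.6 + 74.06, so R_Y^{XY} = 128.2 kN and R_X = 174 − 128.2 = 45.81 kN.
Span YZ, ΣM about Z: R_Y^{YZ}·4 = 127.5 + 74.06, so R_Y^{YZ} = 50.38 kN and R_Z = 47.8 − 50.38 = -2.583 kN.
R_Y = 128.2 + 50.38 = 178.6 kN.

R_Y = 178.6 kN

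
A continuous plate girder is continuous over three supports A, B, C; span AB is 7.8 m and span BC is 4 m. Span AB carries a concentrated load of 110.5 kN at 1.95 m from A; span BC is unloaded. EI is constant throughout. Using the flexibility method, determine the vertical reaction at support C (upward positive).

Insert a hinge at B; M_B is the redundant, and each span becomes simply supported.
Discontinuity in slope at B on the released structure — sum the simple-span end rotations:
  span AB: point load 110.5 at a = 1.95: Pab(L + a)/(6LEI) = 262.6/EI
  relative rotation θ_0 = (262.6 + 0)/EI = 262.6/EI
A unit hogging moment at B produces rotation L₁/(3EI) + L₂/(3EI) = 3.933/EI.
Slope continuity at B: θ_0 = M_B·3.933/EI, so M_B = 262.6/3.933 = 66.77 kN·m (hogging).
Span BC, ΣM about C: R_B^{BC}·4 = 0 + 66.77, so R_B^{BC} = 16.69 kN and R_C = 0 − 16.69 = -16.69 kN.

R_C = -16.69 kN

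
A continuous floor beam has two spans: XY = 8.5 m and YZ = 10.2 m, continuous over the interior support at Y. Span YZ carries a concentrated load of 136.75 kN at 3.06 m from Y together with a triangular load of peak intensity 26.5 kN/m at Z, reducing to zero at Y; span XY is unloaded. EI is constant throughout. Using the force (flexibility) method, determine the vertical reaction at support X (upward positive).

Insert a hinge at Y; M_Y is the redundant, and each span becomes simply supported.
Discontinuity in slope at Y on the released structure — sum the simple-span end rotations:
  span YZ: point load 136.75 at a = 3.06: Pab(L + b)/(6LEI) = 846.5/EI
  span YZ: triangular load, peak 26.5: 7w₀L³/(360EI) = 546.8/EI
  relative rotation θ_0 = (0 + 1393)/EI = 1393/EI
A unit hogging moment at Y produces rotation L₁/(3EI) + L₂/(3EI) = 6.233/EI.
Slope continuity at Y: θ_0 = M_Y·6.233/EI, so M_Y = 1393/6.233 = 223.5 kN·m (hogging).
Span XY, ΣM about X with M_Y applied at Y: R_Y^{XY}·8.5 = 0 + 223.5, so R_Y^{XY} = 26.3 kN and R_X = 0 − 26.3 = -26.3 kN.

R_X = -26.3 kN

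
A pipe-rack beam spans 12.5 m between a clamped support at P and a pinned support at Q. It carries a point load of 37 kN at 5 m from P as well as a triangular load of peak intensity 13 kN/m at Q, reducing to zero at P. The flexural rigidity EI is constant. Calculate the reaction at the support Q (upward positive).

R_Q = 52.38 kN

Choose R_Q as the redundant. The primary structure is the cantilever fixed at P.
Free-end deflection of the primary structure under the applied loading (downward +):
  point load 37 at a = 5: Pa²(3L − a)/(6EI) = 5010/EI
  triangular load, peak 13 at the free end: 11w₀L⁴/(120EI) = 29093/EI
  δ_0 = 34104/EI
Flexibility coefficient — unit upward force at Q: δ_{QQ} = L³/(3EI) = 651/EI.
Compatibility at Q: δ_0 − R_Q·δ_{QQ} = 0, so R_Q = 34104/651 = 52.38 kN.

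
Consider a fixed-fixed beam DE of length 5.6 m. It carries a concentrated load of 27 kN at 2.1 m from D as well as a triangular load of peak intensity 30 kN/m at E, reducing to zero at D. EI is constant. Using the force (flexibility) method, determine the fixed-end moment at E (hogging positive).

Take the two fixed-end moments M_D, M_E as redundants; the released structure is the simple span DE.
Simple-span end rotations at D and E under the given loads:
  at D: point load 27 at a = 2.1: Pab(L + b)/(6LEI) = 53.75/EI
  at E: point load 27 at a = 2.1: Pab(L + a)/(6LEI) = 45.48/EI
  at D: triangular load, peak 30: 7w₀L³/(360EI) = 102.4/EI
  at E: triangular load, peak 30: w₀L³/(45EI) = 117.1/EI
  θ_D0 = 156.2/EI,  θ_E0 = 162.6/EI
Flexibility coefficients: a unit moment at one end gives L/(3EI) there and L/(6EI) at the far end, so f₁₁ = f₂₂ = 1.867/EI and f₁₂ = f₂₁ = 0.9333/EI.
Compatibility — zero rotation at each built-in end:
  1.867 M_D + 0.9333 M_E = 156.2
  0.9333 M_D + 1.867 M_E = 162.6
Solving the pair gives M_D = 53.51 kN·m and M_E = 60.33 kN·m (hogging).

M_E = 60.33 kN·m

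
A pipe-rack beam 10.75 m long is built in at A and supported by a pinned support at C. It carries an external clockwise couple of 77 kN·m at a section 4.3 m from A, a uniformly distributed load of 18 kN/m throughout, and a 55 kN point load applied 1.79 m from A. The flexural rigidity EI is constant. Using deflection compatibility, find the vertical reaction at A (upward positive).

R_A = 166.9 kN

Remove the prop at C; the released (primary) structure is a cantilever built in at A.
Deflection at C on the released cantilever, summing each load's contribution:
  clockwise couple 77 at a = 4.3: M₀a(2L − a)/(2EI) = 2847/EI
  UDL 18: wL⁴/(8EI) = 30048/EI
  point load 55 at a = 1.79: Pa²(3L − a)/(6EI) = 894.6/EI
  δ_0 = 33790/EI
Flexibility coefficient — unit upward force at C: δ_{CC} = L³/(3EI) = 414.1/EI.
Compatibility at C: δ_0 − R_C·δ_{CC} = 0, so R_C = 33790/414.1 = 81.6 kN.
Vertical equilibrium: R_A = ΣP − R_C = 248.5 − 81.6 = 166.9 kN.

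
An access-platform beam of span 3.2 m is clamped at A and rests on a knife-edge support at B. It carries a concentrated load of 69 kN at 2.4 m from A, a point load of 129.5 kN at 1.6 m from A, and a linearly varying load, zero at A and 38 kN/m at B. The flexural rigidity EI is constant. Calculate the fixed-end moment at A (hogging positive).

M_A = 126.3 kN·m

Choose R_B as the redundant. The primary structure is the cantilever fixed at A.
Deflection at B on the released cantilever, summing each load's contribution:
  point load 69 at a = 2.4: Pa²(3L − a)/(6EI) = 476.9/EI
  point load 129.5 at a = 1.6: Pa²(3L − a)/(6EI) = 442/EI
  triangular load, peak 38 at the free end: 11w₀L⁴/(120EI) = 365.3/EI
  δ_0 = 1284/EI
Flexibility coefficient — unit upward force at B: δ_{BB} = L³/(3EI) = 10.92/EI.
Compatibility at B: δ_0 − R_B·δ_{BB} = 0, so R_B = 1284/10.92 = 117.6 kN.
Moment equilibrium about A: M_A = Σ(load moments about A) − R_B·L = 502.5 − 117.6×3.2 = 126.3 kN·m.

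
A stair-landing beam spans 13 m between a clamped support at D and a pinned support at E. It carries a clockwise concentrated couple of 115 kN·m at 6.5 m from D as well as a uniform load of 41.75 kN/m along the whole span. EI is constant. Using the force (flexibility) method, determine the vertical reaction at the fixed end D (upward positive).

R_D = 329.3 kN

Take the reaction at E as the redundant and release it; the primary structure is a cantilever fixed at D.
Primary-structure tip deflection at E by superposition:
  clockwise couple 115 at a = 6.5: M₀a(2L − a)/(2EI) = 7288/EI
  UDL 41.75: wL⁴/(8EI) = 149053/EI
  δ_0 = 156341/EI
Tip deflection under a unit load at E: L³/(3EI) = 732.3/EI.
Compatibility at E: δ_0 − R_E·δ_{EE} = 0, so R_E = 156341/732.3 = 213.5 kN.
Vertical equilibrium: R_D = ΣP − R_E = 542.8 − 213.5 = 329.3 kN.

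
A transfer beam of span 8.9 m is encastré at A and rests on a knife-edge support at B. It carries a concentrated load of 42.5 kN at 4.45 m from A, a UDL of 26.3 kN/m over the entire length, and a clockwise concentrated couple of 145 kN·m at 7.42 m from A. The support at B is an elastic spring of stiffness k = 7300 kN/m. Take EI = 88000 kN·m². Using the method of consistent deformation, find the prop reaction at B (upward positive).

Choose R_B as the redundant. The primary structure is the cantilever fixed at A.
Downward deflection at the released point B due to the loads:
  point load 42.5 at a = 4.45: Pa²(3L − a)/(6EI) = 3121/EI
  UDL 26.3: wL⁴/(8EI) = 20627/EI
  clockwise couple 145 at a = 7.42: M₀a(2L − a)/(2EI) = 5584/EI
  δ_0 = 29331/EI
Tip deflection under a unit load at B: L³/(3EI) = 235/EI.
With EI = 88000 kN·m²: δ_0 = 0.33331 m and δ_{BB} = 0.00267 m/kN.
Compatibility — the spring shortens by R_B/k under the reaction it provides: δ_0 − R_B·δ_{BB} = R_B/k. With 1/k = 0.000137 m/kN, R_B = δ_0 / (δ_{BB} + 1/k) = 0.33331 / (0.00267 + 0.000137) = 118.7 kN.

R_B = 118.7 kN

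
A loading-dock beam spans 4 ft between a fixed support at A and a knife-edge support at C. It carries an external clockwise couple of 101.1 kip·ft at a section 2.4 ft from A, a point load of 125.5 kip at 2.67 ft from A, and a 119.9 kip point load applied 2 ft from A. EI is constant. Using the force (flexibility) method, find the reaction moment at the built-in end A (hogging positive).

M_A = 137.9 kip·ft

Release the roller at C. Primary structure: cantilever fixed at A.
Free-end deflection of the primary structure under the applied loading (downward +):
  clockwise couple 101.1 at a = 2.4: M₀a(2L − a)/(2EI) = 679.4/EI
  point load 125.5 at a = 2.67: Pa²(3L − a)/(6EI) = 1391/EI
  point load 119.9 at a = 2: Pa²(3L − a)/(6EI) = 799.3/EI
  δ_0 = 2870/EI
Flexibility coefficient — unit upward force at C: δ_{CC} = L³/(3EI) = 21.33/EI.
Compatibility at C: δ_0 − R_C·δ_{CC} = 0, so R_C = 2870/21.33 = 134.5 kip.
Moment equilibrium about A: M_A = Σ(load moments about A) − R_C·L = 676 − 134.5×4 = 137.9 kip·ft.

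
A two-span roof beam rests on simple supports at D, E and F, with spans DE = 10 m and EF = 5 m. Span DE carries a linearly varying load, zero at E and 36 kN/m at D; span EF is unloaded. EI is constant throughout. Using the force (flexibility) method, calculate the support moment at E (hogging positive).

Take M_E as the redundant. Released structure: two simple spans DE and EF with a hinge at E.
Discontinuity in slope at E on the released structure — sum the simple-span end rotations:
  span DE: triangular load, peak 36: 7w₀L³/(360EI) = 700/EI
  relative rotation θ_0 = (700 + 0)/EI = 700/EI
A unit hogging moment at E produces rotation L₁/(3EI) + L₂/(3EI) = 5/EI.
Compatibility: M_E·(L₁+L₂)/(3EI) = θ_0, giving M_E = 140 kN·m (hogging).

M_E = 140 kN·m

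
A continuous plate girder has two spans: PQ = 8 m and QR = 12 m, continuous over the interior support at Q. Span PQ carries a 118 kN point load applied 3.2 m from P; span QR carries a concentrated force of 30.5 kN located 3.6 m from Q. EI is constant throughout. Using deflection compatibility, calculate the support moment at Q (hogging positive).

Release continuity at Q by inserting a hinge; the redundant is the internal moment M_Q. The primary structure is two simply-supported spans PQ and QR.
Rotations at Q on the released spans (each span's end-slope, ×1/EI):
  span PQ: point load 118 at a = 3.2: Pab(L + a)/(6LEI) = 422.9/EI
  span QR: point load 30.5 at a = 3.6: Pab(L + b)/(6LEI) = 261.3/EI
  relative rotation θ_0 = (422.9 + 261.3)/EI = 684.2/EI
A unit hogging moment at Q produces rotation L₁/(3EI) + L₂/(3EI) = 6.667/EI.
Compatibility: M_Q·(L₁+L₂)/(3EI) = θ_0, giving M_Q = 102.6 kN·m (hogging).

M_Q = 102.6 kN·m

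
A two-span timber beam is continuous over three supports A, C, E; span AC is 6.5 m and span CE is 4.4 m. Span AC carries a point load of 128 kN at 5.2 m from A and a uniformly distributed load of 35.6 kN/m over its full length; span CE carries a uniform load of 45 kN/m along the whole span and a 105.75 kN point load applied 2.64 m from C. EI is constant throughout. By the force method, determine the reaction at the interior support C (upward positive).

Insert a hinge at C; M_C is the redundant, and each span becomes simply supported.
Discontinuity in slope at C on the released structure — sum the simple-span end rotations:
  span AC: point load 128 at a = 5.2: Pab(L + a)/(6LEI) = 259.6/EI
  span AC: UDL 35.6: wL³/(24EI) = 407.4/EI
  span CE: UDL 45: wL³/(24EI) = 159.7/EI
  span CE: point load 105.75 at a = 2.64: Pab(L + b)/(6LEI) = 114.6/EI
  relative rotation θ_0 = (666.9 + 274.4)/EI = 941.3/EI
A unit hogging moment at C produces rotation L₁/(3EI) + L₂/(3EI) = 3.633/EI.
Compatibility: M_C·(L₁+L₂)/(3EI) = θ_0, giving M_C = 259.1 kN·m (hogging).
Span AC, ΣM about A with M_C applied at C: R_C^{AC}·6.5 = 1418 + 259.1, so R_C^{AC} = 258 kN and R_A = 359.4 − 258 = 101.4 kN.
Span CE, ΣM about E: R_C^{CE}·4.4 = 621.7 + 259.1, so R_C^{CE} = 200.2 kN and R_E = 303.8 − 200.2 = 103.6 kN.
R_C = 258 + 200.2 = 458.1 kN.

R_C = 458.1 kN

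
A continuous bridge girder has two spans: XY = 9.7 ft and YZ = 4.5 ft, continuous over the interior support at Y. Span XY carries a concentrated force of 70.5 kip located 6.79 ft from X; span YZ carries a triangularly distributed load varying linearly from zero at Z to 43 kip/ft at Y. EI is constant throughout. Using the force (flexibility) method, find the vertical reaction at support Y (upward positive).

R_Y = 147 kip

Release continuity at Y by inserting a hinge; the redundant is the internal moment M_Y. The primary structure is two simply-supported spans XY and YZ.
Rotations at Y on the released spans (each span's end-slope, ×1/EI):
  span XY: point load 70.5 at a = 6.79: Pab(L + a)/(6LEI) = 394.7/EI
  span YZ: triangular load, peak 43: w₀L³/(45EI) = 87.08/EI
  relative rotation θ_0 = (394.7 + 87.08)/EI = 481.8/EI
A unit hogging moment at Y produces rotation L₁/(3EI) + L₂/(3EI) = 4.733/EI.
Compatibility: M_Y·(L₁+L₂)/(3EI) = θ_0, giving M_Y = 101.8 kip·ft (hogging).
Span XY, ΣM about X with M_Y applied at Y: R_Y^{XY}·9.7 = 478.7 + 101.8, so R_Y^{XY} = 59.84 kip and R_X = 70.5 − 59.84 = 10.66 kip.
Span YZ, ΣM about Z: R_Y^{YZ}·4.5 = 290.2 + 101.8, so R_Y^{YZ} = 87.12 kip and R_Z = 96.75 − 87.12 = 9.632 kip.
R_Y = 59.84 + 87.12 = 147 kip.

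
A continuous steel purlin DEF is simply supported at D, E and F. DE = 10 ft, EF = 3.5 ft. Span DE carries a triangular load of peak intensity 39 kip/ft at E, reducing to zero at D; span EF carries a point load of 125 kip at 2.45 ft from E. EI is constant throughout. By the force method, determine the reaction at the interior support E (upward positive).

R_E = 247.8 kip

Insert a hinge at E; M_E is the redundant, and each span becomes simply supported.
Rotations at E on the released spans (each span's end-slope, ×1/EI):
  span DE: triangular load, peak 39: w₀L³/(45EI) = 866.7/EI
  span EF: point load 125 at a = 2.45: Pab(L + b)/(6LEI) = 69.67/EI
  relative rotation θ_0 = (866.7 + 69.67)/EI = 936.3/EI
A unit hogging moment at E produces rotation L₁/(3EI) + L₂/(3EI) = 4.5/EI.
Compatibility: M_E·(L₁+L₂)/(3EI) = θ_0, giving M_E = 208.1 kip·ft (hogging).
Span DE, ΣM about D with M_E applied at E: R_E^{DE}·10 = 1300 + 208.1, so R_E^{DE} = 150.8 kip and R_D = 195 − 150.8 = 44.19 kip.
Span EF, ΣM about F: R_E^{EF}·3.5 = 131.2 + 208.1, so R_E^{EF} = 96.95 kip and R_F = 125 − 96.95 = 28.05 kip.
R_E = 150.8 + 96.95 = 247.8 kip.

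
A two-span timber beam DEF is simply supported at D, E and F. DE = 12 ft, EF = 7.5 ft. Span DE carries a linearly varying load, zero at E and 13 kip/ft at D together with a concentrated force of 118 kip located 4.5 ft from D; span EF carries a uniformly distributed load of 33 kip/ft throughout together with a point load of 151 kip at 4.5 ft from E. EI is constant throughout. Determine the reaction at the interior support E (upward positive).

R_E = 334.6 kip

Take M_E as the redundant. Released structure: two simple spans DE and EF with a hinge at E.
Discontinuity in slope at E on the released structure — sum the simple-span end rotations:
  span DE: triangular load, peak 13: 7w₀L³/(360EI) = 436.8/EI
  span DE: point load 118 at a = 4.5: Pab(L + a)/(6LEI) = 912.7/EI
  span EF: UDL 33: wL³/(24EI) = 580.1/EI
  span EF: point load 151 at a = 4.5: Pab(L + b)/(6LEI) = 475.6/EI
  relative rotation θ_0 = (1349 + 1056)/EI = 2405/EI
A unit hogging moment at E produces rotation L₁/(3EI) + L₂/(3EI) = 6.5/EI.
Slope continuity at E: θ_0 = M_E·6.5/EI, so M_E = 2405/6.5 = 370 kip·ft (hogging).
Span DE, ΣM about D with M_E applied at E: R_E^{DE}·12 = 843 + 370, so R_E^{DE} = 101.1 kip and R_D = 196 − 101.1 = 94.91 kip.
Span EF, ΣM about F: R_E^{EF}·7.5 = 1381 + 370, so R_E^{EF} = 233.5 kip and R_F = 398.5 − 233.5 = 165 kip.
R_E = 101.1 + 233.5 = 334.6 kip.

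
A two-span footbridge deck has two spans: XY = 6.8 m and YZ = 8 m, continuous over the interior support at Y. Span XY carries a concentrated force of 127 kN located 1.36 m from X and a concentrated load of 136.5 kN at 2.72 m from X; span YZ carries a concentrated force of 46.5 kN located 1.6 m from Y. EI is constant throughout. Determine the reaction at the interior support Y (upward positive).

R_Y = 154.9 kN

Insert a hinge at Y; M_Y is the redundant, and each span becomes simply supported.
End slopes at the hinge Y, treating each span as simply supported:
  span XY: point load 127 at a = 1.36: Pab(L + a)/(6LEI) = 187.9/EI
  span XY: point load 136.5 at a = 2.72: Pab(L + a)/(6LEI) = 353.5/EI
  span YZ: point load 46.5 at a = 1.6: Pab(L + b)/(6LEI) = 142.8/EI
  relative rotation θ_0 = (541.4 + 142.8)/EI = 684.2/EI
A unit hogging moment at Y produces rotation L₁/(3EI) + L₂/(3EI) = 4.933/EI.
Slope continuity at Y: θ_0 = M_Y·4.933/EI, so M_Y = 684.2/4.933 = 138.7 kN·m (hogging).
Span XY, ΣM about X with M_Y applied at Y: R_Y^{XY}·6.8 = 544 + 138.7, so R_Y^{XY} = 100.4 kN and R_X = 263.5 − 100.4 = 163.1 kN.
Span YZ, ΣM about Z: R_Y^{YZ}·8 = 297.6 + 138.7, so R_Y^{YZ} = 54.54 kN and R_Z = 46.5 − 54.54 = -8.037 kN.
R_Y = 100.4 + 54.54 = 154.9 kN.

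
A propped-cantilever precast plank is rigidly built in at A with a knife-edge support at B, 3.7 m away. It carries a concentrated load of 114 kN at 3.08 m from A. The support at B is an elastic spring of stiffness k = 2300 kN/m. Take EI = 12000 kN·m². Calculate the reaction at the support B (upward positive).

R_B = 65.4 kN

Take the reaction at B as the redundant and release it; the primary structure is a cantilever fixed at A.
Primary-structure tip deflection at B by superposition:
  point load 114 at a = 3.08: Pa²(3L − a)/(6EI) = 1446/EI
Tip deflection under a unit load at B: L³/(3EI) = 16.88/EI.
With EI = 12000 kN·m²: δ_0 = 0.12046 m and δ_{BB} = 0.001407 m/kN.
Compatibility — the spring shortens by R_B/k under the reaction it provides: δ_0 − R_B·δ_{BB} = R_B/k. With 1/k = 0.000435 m/kN, R_B = δ_0 / (δ_{BB} + 1/k) = 0.12046 / (0.001407 + 0.000435) = 65.4 kN.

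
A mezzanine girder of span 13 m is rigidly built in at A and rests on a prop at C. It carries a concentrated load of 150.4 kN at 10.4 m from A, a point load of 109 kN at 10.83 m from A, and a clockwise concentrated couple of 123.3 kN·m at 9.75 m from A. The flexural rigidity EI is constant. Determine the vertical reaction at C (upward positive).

R_C = 201.2 kN

Take the reaction at C as the redundant and release it; the primary structure is a cantilever fixed at A.
Free-end deflection of the primary structure under the applied loading (downward +):
  point load 150.4 at a = 10.4: Pa²(3L − a)/(6EI) = 77541/EI
  point load 109 at a = 10.83: Pa²(3L − a)/(6EI) = 60023/EI
  clockwise couple 123.3 at a = 9.75: M₀a(2L − a)/(2EI) = 9768/EI
  δ_0 = 147331/EI
Flexibility coefficient — unit upward force at C: δ_{CC} = L³/(3EI) = 732.3/EI.
Compatibility at C: δ_0 − R_C·δ_{CC} = 0, so R_C = 147331/732.3 = 201.2 kN.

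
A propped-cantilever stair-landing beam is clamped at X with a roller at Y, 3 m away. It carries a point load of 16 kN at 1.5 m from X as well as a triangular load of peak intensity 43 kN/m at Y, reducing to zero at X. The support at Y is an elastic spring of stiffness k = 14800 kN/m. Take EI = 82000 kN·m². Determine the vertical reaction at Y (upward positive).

R_Y = 25.05 kN

Remove the prop at Y; the released (primary) structure is a cantilever built in at X.
Downward deflection at the released point Y due to the loads:
  point load 16 at a = 1.5: Pa²(3L − a)/(6EI) = 45/EI
  triangular load, peak 43 at the free end: 11w₀L⁴/(120EI) = 319.3/EI
  δ_0 = 364.3/EI
Tip deflection under a unit load at Y: L³/(3EI) = 9/EI.
With EI = 82000 kN·m²: δ_0 = 0.004442 m and δ_{YY} = 0.00011 m/kN.
Compatibility — the spring shortens by R_Y/k under the reaction it provides: δ_0 − R_Y·δ_{YY} = R_Y/k. With 1/k = 0.000068 m/kN, R_Y = δ_0 / (δ_{YY} + 1/k) = 0.004442 / (0.00011 + 0.000068) = 25.05 kN.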